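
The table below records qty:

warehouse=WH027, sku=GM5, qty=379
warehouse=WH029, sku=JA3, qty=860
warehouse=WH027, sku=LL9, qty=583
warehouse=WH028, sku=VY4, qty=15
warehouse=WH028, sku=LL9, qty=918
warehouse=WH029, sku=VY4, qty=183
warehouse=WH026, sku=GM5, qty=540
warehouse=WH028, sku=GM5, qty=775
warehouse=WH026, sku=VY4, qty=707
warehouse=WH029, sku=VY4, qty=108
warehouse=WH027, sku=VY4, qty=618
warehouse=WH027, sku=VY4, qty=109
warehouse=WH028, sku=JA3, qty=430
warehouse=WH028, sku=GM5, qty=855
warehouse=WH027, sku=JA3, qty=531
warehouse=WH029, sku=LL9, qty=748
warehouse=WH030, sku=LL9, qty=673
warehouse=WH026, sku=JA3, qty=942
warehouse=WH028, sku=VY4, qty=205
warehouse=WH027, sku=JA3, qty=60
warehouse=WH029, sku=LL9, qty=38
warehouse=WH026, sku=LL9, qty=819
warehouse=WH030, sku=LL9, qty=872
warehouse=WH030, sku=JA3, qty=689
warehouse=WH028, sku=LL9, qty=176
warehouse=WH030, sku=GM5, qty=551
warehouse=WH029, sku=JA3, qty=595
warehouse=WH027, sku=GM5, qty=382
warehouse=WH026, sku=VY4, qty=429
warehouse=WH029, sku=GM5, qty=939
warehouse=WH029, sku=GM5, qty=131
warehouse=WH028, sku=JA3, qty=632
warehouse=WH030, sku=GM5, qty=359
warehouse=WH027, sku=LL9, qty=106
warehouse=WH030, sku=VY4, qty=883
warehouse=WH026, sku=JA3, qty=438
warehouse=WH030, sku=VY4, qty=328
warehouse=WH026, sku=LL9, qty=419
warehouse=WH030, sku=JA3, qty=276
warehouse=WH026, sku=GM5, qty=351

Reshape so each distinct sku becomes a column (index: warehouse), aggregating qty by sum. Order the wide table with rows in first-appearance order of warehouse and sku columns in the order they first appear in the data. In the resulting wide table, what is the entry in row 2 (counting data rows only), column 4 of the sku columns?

With rows in first-appearance order of warehouse, row 2 is warehouse=WH029. sku columns in first-appearance order: GM5, JA3, LL9, VY4; column 4 is VY4.
Long rows with warehouse=WH029, sku=VY4: 183 + 108 = 291.

291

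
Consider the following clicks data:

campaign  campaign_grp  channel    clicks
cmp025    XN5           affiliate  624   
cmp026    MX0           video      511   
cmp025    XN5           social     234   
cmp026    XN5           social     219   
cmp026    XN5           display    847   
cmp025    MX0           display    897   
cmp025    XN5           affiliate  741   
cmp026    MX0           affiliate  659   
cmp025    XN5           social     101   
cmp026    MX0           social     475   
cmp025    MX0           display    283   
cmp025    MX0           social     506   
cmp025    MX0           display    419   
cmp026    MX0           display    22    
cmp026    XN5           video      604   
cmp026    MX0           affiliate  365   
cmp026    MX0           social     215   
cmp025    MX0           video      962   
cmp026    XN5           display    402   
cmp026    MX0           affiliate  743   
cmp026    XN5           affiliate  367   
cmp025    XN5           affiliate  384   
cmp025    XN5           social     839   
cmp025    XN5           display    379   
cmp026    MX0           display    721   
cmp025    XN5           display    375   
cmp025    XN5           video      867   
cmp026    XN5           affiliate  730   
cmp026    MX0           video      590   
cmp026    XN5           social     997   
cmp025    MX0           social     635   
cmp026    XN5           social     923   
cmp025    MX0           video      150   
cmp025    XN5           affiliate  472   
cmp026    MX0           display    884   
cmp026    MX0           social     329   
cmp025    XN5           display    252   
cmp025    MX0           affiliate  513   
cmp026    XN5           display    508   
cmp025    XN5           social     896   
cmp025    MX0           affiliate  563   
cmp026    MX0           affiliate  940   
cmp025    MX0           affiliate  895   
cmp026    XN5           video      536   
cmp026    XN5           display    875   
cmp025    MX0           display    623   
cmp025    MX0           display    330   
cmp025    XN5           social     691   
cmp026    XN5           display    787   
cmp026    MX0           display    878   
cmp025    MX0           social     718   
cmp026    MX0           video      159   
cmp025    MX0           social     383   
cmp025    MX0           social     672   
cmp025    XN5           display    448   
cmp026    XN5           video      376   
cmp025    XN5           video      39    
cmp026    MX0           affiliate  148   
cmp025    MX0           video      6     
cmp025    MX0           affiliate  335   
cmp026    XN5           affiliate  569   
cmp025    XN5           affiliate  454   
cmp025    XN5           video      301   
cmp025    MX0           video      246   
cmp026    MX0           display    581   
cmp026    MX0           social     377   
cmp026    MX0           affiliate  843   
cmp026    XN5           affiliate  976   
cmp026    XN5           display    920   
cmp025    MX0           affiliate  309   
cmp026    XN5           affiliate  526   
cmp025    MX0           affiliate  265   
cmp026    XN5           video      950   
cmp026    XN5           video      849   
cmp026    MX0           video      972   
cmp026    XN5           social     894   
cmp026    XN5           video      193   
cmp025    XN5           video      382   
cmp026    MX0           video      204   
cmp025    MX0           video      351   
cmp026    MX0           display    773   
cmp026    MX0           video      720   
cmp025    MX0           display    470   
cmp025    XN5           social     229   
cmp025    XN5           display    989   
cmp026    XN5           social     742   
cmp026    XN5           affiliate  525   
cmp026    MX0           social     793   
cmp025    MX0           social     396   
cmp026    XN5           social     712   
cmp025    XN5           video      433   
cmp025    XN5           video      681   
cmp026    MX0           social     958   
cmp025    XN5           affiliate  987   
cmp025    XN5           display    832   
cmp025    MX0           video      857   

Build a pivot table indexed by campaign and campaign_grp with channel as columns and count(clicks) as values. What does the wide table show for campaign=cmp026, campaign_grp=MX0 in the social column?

Rows with campaign=cmp026, campaign_grp=MX0 and channel=social: clicks values are 475, 215, 329, 377, 793, 958.
6 rows match — count = 6.

6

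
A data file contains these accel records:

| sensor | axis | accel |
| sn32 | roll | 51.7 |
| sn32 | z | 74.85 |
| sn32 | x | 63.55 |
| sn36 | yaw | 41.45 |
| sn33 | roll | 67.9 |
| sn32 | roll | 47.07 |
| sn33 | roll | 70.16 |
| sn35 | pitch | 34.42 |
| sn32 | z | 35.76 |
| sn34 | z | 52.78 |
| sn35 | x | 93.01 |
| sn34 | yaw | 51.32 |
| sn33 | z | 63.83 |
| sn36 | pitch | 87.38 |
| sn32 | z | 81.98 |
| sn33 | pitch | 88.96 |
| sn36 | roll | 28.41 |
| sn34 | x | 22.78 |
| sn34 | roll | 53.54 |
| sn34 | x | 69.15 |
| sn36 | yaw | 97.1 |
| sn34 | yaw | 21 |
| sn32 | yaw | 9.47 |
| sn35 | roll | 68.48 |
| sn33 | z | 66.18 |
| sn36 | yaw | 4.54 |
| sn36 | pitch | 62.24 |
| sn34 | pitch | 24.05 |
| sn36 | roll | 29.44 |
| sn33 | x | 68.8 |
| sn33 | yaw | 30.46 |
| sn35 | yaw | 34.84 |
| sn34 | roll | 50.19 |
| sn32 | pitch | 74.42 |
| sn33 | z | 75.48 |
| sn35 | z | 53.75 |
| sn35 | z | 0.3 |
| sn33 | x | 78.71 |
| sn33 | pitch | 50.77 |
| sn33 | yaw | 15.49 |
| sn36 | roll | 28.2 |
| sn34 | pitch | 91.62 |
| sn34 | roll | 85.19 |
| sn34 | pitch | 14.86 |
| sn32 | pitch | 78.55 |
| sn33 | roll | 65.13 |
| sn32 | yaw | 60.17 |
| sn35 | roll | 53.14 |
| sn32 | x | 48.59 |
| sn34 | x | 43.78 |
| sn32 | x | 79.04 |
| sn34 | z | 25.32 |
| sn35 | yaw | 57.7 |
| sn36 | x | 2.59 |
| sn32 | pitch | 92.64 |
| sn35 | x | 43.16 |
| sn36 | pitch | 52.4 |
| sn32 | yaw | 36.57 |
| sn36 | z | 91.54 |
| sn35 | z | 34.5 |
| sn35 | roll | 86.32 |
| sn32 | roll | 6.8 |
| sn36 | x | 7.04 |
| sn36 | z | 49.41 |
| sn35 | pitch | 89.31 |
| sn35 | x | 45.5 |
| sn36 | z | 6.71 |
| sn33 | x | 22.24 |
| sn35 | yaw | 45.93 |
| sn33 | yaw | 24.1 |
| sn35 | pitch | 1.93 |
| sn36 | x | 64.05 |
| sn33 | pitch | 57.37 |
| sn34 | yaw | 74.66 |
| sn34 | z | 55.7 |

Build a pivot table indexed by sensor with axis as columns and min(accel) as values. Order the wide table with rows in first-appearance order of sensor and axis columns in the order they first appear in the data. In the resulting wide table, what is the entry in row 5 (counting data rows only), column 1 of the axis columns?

With rows in first-appearance order of sensor, row 5 is sensor=sn34. axis columns in first-appearance order: roll, z, x, yaw, pitch; column 1 is roll.
Long rows with sensor=sn34, axis=roll: min(53.54, 50.19, 85.19) = 50.19.

50.19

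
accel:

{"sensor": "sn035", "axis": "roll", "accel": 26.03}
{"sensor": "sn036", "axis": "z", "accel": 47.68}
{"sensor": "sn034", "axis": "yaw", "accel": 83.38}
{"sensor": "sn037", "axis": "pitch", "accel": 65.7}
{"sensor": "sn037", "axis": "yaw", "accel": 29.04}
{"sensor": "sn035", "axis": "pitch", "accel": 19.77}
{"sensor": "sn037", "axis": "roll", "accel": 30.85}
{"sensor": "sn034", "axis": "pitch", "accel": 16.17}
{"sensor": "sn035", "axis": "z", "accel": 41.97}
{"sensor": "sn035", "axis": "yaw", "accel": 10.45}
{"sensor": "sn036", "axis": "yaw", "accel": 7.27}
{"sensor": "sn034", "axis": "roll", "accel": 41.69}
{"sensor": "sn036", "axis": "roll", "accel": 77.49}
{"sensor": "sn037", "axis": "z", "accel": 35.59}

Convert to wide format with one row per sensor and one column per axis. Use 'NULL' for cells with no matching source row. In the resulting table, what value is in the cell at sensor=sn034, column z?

NULL

No long-format row has sensor=sn034 and axis=z, so the cell is NULL.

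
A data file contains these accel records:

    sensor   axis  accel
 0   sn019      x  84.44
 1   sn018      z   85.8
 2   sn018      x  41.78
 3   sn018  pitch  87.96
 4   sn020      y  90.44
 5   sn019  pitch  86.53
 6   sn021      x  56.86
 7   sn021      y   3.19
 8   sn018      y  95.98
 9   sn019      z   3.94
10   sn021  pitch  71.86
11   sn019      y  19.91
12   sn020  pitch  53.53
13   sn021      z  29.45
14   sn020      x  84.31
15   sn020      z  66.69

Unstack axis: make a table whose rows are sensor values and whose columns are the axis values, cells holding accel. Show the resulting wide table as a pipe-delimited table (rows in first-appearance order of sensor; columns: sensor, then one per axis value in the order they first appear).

| sensor | x | z | pitch | y |
| sn019 | 84.44 | 3.94 | 86.53 | 19.91 |
| sn018 | 41.78 | 85.8 | 87.96 | 95.98 |
| sn020 | 84.31 | 66.69 | 53.53 | 90.44 |
| sn021 | 56.86 | 29.45 | 71.86 | 3.19 |

Columns: sensor plus the 4 distinct axis values (x, z, pitch, y).
For example, row sn019 column x takes accel=84.44 from the long row (sn019, x).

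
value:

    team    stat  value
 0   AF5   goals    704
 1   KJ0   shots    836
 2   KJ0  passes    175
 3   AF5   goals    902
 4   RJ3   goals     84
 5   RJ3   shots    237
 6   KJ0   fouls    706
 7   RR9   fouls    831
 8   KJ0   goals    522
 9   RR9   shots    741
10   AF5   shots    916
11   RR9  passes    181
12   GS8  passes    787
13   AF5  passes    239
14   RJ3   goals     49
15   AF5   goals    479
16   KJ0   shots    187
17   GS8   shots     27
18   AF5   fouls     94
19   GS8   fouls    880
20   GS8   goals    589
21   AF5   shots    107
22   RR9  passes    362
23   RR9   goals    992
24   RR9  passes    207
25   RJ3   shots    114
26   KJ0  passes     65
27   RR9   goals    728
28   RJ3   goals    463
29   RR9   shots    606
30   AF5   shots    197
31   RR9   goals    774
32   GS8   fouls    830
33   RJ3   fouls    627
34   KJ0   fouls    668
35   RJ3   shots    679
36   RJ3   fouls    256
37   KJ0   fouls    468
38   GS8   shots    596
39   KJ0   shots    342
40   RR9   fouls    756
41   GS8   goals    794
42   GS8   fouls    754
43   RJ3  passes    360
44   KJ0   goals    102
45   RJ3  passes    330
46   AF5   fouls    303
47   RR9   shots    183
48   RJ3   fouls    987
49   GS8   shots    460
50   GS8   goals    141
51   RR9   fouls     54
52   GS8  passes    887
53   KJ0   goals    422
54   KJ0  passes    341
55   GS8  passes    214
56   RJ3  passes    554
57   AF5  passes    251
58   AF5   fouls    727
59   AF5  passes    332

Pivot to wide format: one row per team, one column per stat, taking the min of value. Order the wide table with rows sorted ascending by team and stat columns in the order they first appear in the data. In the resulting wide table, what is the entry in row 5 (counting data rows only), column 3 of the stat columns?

181

With rows sorted ascending by team, row 5 is team=RR9. stat columns in first-appearance order: goals, shots, passes, fouls; column 3 is passes.
Long rows with team=RR9, stat=passes: min(181, 362, 207) = 181.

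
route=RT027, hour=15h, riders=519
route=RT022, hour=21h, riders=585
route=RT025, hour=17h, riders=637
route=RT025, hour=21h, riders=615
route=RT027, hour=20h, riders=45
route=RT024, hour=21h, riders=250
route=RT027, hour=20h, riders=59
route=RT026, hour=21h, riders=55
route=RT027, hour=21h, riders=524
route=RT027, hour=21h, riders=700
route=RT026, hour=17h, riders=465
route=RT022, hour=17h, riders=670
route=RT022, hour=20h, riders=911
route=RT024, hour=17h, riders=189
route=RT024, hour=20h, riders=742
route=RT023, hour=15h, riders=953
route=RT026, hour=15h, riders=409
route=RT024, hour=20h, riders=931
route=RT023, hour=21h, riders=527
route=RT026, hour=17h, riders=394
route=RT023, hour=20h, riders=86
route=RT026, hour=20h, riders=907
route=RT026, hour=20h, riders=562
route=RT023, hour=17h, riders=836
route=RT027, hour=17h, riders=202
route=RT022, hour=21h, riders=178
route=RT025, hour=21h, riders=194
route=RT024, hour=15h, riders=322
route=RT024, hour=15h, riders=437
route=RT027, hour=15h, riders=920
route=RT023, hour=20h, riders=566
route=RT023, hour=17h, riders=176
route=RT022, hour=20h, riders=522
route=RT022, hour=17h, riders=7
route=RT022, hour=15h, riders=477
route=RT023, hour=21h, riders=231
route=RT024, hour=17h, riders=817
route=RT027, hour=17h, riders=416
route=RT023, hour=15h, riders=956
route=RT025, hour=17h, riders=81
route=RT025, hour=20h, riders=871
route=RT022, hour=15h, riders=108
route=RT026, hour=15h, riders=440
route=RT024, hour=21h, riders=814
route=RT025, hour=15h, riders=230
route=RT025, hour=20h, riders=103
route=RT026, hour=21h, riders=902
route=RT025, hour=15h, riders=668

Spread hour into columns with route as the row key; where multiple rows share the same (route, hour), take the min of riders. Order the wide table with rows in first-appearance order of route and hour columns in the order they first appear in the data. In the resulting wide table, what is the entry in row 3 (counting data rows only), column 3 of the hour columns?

81

With rows in first-appearance order of route, row 3 is route=RT025. hour columns in first-appearance order: 15h, 21h, 17h, 20h; column 3 is 17h.
Long rows with route=RT025, hour=17h: min(637, 81) = 81.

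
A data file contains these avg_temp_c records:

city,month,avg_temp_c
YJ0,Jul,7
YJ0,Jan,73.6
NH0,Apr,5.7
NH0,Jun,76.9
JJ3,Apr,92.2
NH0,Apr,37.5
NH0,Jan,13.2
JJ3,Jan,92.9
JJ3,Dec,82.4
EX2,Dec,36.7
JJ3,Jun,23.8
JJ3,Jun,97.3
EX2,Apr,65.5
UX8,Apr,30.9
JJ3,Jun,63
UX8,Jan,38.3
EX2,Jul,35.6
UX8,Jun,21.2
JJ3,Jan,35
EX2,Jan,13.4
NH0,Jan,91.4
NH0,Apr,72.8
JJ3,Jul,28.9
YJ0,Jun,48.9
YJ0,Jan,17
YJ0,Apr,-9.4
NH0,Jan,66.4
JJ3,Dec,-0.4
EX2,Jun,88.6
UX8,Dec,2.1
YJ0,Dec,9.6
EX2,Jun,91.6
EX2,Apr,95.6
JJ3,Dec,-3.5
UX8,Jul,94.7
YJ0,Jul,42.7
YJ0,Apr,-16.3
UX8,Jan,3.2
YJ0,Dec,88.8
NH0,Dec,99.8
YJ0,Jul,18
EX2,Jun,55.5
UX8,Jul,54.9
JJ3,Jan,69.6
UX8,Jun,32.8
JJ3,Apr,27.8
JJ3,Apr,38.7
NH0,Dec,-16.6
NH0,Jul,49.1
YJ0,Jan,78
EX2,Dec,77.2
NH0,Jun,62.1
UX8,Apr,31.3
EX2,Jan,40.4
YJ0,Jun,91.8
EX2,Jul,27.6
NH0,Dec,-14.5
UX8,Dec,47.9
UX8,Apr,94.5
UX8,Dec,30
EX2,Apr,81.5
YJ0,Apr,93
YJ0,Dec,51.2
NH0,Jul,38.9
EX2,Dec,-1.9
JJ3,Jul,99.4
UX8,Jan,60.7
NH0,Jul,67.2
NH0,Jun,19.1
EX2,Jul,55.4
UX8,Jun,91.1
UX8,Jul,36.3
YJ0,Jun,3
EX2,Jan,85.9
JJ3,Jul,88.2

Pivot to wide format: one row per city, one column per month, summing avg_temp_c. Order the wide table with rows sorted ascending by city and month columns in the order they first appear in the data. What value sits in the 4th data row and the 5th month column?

80

With rows sorted ascending by city, row 4 is city=UX8. month columns in first-appearance order: Jul, Jan, Apr, Jun, Dec; column 5 is Dec.
Long rows with city=UX8, month=Dec: 2.1 + 47.9 + 30 = 80.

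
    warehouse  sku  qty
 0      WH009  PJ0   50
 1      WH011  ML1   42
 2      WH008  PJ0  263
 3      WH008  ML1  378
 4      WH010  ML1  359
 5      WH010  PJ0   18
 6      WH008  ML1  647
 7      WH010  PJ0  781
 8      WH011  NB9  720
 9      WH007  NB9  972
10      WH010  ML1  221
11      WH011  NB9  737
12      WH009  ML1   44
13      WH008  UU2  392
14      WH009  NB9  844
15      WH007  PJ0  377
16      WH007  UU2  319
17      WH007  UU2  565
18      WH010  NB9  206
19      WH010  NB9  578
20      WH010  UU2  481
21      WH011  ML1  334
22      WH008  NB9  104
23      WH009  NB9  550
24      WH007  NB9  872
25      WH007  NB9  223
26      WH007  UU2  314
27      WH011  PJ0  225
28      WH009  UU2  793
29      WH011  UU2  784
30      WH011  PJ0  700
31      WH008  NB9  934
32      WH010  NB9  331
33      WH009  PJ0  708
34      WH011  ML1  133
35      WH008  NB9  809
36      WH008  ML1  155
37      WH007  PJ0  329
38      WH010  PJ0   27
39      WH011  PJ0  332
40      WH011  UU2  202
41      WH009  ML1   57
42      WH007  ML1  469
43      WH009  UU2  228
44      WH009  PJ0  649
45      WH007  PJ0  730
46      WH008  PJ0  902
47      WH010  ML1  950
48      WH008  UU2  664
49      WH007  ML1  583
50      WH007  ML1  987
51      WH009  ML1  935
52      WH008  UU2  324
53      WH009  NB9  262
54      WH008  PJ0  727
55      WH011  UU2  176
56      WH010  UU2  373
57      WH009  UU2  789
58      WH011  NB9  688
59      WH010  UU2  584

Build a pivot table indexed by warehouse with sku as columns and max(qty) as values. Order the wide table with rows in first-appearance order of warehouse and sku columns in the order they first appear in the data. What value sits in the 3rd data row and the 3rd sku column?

With rows in first-appearance order of warehouse, row 3 is warehouse=WH008. sku columns in first-appearance order: PJ0, ML1, NB9, UU2; column 3 is NB9.
Long rows with warehouse=WH008, sku=NB9: max(104, 934, 809) = 934.

934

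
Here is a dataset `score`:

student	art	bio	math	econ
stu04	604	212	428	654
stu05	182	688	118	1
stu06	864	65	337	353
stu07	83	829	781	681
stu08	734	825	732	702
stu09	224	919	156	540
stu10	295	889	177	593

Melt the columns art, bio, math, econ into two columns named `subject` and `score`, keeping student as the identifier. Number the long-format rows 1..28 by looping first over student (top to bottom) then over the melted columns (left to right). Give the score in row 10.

28 rows total (7 × 4). Row 10: index ⌊(10-1)/4⌋ = 2 into student → stu06; (10-1) mod 4 = 1 into the melted columns → bio.
So row 10 is (stu06, bio, 65); score = 65.

65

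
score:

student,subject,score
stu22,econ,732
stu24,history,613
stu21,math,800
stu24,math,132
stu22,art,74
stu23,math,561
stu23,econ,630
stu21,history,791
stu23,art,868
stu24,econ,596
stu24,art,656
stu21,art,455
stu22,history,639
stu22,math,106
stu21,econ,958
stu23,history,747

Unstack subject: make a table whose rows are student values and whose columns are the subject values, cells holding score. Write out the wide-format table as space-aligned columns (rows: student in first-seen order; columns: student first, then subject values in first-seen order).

student  econ  history  math  art
stu22    732   639      106   74 
stu24    596   613      132   656
stu21    958   791      800   455
stu23    630   747      561   868

Columns: student plus the 4 distinct subject values (econ, history, math, art).
For example, row stu22 column econ takes score=732 from the long row (stu22, econ).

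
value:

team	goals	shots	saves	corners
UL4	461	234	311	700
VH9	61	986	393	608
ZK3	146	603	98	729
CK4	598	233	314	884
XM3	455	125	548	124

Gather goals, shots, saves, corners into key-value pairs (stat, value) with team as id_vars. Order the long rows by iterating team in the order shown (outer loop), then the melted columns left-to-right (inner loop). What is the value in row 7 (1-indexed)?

393

20 rows total (5 × 4). Row 7: index ⌊(7-1)/4⌋ = 1 into team → VH9; (7-1) mod 4 = 2 into the melted columns → saves.
So row 7 is (VH9, saves, 393); value = 393.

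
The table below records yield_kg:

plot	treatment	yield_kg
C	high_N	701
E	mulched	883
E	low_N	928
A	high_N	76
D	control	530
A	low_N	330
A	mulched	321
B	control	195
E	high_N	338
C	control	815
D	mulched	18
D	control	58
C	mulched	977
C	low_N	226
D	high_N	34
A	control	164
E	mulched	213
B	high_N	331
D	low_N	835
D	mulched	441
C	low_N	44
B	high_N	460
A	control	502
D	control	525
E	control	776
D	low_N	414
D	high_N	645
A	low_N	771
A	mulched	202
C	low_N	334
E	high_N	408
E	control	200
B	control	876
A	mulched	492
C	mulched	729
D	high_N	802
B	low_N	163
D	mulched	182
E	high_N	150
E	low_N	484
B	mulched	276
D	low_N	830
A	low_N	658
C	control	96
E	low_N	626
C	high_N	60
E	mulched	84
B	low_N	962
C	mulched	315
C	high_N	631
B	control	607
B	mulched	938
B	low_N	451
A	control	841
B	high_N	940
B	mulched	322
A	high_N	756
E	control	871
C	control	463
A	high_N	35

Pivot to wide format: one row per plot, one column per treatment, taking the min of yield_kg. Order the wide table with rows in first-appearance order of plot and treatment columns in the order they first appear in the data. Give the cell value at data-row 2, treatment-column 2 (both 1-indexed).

With rows in first-appearance order of plot, row 2 is plot=E. treatment columns in first-appearance order: high_N, mulched, low_N, control; column 2 is mulched.
Long rows with plot=E, treatment=mulched: min(883, 213, 84) = 84.

84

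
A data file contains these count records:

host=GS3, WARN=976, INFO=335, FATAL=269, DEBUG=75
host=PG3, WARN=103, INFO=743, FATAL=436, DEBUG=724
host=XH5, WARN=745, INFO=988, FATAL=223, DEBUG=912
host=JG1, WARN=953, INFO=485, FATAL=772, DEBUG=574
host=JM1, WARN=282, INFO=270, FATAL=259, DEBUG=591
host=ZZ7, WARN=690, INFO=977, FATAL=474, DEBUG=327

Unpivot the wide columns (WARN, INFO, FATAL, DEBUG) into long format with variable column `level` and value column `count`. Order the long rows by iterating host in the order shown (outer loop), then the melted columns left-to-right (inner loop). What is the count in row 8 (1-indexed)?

24 rows total (6 × 4). Row 8: index ⌊(8-1)/4⌋ = 1 into host → PG3; (8-1) mod 4 = 3 into the melted columns → DEBUG.
So row 8 is (PG3, DEBUG, 724); count = 724.

724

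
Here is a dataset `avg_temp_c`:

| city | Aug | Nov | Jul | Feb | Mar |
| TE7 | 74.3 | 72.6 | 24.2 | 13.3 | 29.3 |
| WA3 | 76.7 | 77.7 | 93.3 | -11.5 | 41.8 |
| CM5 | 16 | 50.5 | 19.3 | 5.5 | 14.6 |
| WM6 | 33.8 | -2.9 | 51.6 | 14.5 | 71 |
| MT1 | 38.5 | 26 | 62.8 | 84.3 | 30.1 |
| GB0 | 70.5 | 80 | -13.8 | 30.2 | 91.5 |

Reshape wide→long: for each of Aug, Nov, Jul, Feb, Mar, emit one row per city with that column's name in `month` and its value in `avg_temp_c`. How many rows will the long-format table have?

30

6 city values × 5 melted columns = 30 rows.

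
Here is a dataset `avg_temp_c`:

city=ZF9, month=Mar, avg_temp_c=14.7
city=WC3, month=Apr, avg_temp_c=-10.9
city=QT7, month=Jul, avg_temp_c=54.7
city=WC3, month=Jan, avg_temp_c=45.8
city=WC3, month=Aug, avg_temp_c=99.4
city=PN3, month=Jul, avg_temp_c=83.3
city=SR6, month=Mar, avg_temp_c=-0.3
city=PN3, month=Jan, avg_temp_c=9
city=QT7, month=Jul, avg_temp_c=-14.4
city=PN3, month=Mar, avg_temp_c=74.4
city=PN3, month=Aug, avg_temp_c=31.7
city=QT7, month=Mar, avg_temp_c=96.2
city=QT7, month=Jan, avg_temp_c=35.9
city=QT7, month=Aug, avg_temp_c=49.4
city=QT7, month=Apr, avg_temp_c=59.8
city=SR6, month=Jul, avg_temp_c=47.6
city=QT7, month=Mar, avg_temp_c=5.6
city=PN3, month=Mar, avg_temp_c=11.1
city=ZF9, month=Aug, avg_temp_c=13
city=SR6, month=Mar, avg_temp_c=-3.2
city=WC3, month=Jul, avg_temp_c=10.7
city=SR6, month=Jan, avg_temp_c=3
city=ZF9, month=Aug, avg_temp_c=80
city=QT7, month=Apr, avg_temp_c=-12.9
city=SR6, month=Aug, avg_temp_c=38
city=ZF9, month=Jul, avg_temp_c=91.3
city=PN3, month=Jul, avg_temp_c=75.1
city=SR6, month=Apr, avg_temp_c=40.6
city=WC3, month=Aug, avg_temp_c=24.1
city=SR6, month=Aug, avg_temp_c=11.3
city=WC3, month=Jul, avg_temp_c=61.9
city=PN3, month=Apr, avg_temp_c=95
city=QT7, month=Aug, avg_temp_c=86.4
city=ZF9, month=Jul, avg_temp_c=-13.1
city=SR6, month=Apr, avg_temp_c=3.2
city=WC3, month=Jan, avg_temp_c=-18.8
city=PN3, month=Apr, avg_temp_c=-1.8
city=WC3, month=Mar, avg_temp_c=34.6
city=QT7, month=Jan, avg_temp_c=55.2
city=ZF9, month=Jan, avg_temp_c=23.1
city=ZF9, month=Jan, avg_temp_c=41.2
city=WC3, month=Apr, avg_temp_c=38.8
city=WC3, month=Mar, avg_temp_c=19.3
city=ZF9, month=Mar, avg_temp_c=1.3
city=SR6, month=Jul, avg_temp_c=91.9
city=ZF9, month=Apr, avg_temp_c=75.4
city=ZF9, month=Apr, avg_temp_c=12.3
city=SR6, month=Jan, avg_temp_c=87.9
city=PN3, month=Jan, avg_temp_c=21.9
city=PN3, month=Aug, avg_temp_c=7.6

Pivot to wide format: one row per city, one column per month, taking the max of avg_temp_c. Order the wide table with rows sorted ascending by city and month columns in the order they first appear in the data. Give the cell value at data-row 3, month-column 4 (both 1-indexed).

With rows sorted ascending by city, row 3 is city=SR6. month columns in first-appearance order: Mar, Apr, Jul, Jan, Aug; column 4 is Jan.
Long rows with city=SR6, month=Jan: max(3, 87.9) = 87.9.

87.9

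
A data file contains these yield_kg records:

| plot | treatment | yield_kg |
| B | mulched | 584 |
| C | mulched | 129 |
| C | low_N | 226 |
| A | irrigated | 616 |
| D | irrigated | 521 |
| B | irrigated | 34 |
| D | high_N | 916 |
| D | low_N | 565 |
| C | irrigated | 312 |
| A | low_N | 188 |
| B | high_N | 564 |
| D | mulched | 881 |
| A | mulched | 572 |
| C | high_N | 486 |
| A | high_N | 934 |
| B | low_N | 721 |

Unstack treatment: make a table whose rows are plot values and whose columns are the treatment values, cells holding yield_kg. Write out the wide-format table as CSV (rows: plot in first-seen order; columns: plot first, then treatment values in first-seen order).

plot,mulched,low_N,irrigated,high_N
B,584,721,34,564
C,129,226,312,486
A,572,188,616,934
D,881,565,521,916

Columns: plot plus the 4 distinct treatment values (mulched, low_N, irrigated, high_N).
For example, row B column mulched takes yield_kg=584 from the long row (B, mulched).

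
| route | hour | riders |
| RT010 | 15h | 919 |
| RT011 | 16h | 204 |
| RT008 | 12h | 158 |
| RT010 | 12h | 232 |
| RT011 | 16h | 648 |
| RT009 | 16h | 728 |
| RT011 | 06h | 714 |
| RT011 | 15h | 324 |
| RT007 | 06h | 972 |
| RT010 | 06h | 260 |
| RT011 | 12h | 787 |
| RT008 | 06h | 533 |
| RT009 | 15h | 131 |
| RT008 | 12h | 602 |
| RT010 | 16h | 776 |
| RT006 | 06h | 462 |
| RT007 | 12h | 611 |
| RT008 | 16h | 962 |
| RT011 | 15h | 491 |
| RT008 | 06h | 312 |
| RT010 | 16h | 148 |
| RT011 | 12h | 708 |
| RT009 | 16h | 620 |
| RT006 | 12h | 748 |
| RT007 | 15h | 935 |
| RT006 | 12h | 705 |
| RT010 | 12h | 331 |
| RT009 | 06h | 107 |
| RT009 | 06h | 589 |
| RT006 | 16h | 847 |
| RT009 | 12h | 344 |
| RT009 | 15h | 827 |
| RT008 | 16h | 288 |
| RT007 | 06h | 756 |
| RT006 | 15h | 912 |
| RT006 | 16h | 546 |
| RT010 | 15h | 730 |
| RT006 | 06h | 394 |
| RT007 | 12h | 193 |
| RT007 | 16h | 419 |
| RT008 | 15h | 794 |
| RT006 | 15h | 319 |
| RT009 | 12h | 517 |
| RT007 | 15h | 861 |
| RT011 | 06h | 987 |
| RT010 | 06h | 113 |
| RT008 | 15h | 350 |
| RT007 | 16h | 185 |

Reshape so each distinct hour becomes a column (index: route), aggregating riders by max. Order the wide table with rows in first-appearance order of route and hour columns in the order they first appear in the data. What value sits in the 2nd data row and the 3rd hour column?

With rows in first-appearance order of route, row 2 is route=RT011. hour columns in first-appearance order: 15h, 16h, 12h, 06h; column 3 is 12h.
Long rows with route=RT011, hour=12h: max(787, 708) = 787.

787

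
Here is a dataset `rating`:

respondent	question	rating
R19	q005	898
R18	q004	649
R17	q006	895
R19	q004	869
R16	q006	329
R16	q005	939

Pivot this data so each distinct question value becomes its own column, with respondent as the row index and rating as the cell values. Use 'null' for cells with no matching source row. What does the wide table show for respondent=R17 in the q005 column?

No long-format row has respondent=R17 and question=q005, so the cell is null.

null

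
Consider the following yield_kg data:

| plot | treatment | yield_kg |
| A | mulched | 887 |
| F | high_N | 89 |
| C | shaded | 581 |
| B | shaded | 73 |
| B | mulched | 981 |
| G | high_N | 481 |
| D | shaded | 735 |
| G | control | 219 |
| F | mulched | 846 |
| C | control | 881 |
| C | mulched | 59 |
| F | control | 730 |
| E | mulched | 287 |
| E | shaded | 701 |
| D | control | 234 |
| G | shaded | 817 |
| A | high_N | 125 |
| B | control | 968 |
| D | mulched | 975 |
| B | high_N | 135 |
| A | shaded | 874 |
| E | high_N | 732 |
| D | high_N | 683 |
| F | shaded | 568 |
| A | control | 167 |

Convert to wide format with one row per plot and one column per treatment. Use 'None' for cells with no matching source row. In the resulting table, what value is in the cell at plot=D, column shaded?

735

The long row with plot=D, treatment=shaded has yield_kg=735.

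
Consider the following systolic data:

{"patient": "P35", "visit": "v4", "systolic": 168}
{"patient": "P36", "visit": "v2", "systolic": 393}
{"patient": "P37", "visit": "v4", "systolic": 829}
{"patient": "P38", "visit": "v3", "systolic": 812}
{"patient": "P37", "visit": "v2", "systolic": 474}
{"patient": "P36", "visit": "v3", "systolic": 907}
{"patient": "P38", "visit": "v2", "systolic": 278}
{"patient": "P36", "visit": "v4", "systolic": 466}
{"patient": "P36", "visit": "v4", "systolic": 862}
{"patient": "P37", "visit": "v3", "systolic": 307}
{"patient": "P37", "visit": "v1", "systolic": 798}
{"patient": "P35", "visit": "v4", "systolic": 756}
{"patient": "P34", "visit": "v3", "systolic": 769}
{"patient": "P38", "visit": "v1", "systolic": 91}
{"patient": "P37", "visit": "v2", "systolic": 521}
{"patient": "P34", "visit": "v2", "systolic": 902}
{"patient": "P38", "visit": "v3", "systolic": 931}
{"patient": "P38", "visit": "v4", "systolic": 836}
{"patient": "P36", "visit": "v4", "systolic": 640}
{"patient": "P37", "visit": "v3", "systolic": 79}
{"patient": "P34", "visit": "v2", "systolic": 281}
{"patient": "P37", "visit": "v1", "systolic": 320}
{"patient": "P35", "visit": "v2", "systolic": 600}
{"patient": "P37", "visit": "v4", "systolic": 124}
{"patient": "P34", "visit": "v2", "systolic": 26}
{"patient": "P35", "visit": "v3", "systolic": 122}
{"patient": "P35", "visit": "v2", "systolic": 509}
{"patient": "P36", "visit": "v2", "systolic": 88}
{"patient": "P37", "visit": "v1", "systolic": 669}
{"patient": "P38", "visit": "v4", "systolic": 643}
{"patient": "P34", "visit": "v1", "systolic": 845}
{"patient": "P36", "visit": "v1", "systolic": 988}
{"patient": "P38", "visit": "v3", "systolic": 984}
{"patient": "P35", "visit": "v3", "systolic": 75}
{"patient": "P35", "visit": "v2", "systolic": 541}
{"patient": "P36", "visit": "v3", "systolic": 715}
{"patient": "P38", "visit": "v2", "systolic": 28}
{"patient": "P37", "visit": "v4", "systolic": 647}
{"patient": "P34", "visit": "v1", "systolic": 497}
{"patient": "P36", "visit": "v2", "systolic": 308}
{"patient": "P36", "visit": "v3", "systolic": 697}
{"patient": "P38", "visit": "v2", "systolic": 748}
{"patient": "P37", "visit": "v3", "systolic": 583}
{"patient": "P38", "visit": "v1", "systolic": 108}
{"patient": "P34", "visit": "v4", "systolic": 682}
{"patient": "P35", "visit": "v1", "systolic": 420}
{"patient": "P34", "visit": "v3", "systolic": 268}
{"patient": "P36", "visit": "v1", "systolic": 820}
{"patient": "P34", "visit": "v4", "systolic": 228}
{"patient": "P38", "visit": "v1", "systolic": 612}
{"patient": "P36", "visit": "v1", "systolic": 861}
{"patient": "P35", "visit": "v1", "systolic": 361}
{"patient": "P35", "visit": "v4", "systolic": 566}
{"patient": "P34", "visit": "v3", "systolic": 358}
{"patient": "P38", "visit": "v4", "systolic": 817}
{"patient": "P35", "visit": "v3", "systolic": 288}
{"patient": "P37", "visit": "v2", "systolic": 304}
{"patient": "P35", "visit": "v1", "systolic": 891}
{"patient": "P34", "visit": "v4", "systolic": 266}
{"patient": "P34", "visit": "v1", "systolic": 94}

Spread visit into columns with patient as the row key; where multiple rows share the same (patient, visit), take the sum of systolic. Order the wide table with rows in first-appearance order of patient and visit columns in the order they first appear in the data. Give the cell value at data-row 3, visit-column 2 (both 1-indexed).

With rows in first-appearance order of patient, row 3 is patient=P37. visit columns in first-appearance order: v4, v2, v3, v1; column 2 is v2.
Long rows with patient=P37, visit=v2: 474 + 521 + 304 = 1299.

1299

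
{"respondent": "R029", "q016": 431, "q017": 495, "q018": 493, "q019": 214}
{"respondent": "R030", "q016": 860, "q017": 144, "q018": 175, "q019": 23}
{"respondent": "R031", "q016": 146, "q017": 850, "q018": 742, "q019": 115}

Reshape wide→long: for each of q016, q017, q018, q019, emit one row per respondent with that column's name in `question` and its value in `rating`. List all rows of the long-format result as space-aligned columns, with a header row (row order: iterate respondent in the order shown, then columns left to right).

respondent  question  rating
R029        q016      431   
R029        q017      495   
R029        q018      493   
R029        q019      214   
R030        q016      860   
R030        q017      144   
R030        q018      175   
R030        q019      23    
R031        q016      146   
R031        q017      850   
R031        q018      742   
R031        q019      115   

Each (respondent, column) pair becomes one row: 3 × 4 = 12 rows.
For example, (R029, q016) → rating=431.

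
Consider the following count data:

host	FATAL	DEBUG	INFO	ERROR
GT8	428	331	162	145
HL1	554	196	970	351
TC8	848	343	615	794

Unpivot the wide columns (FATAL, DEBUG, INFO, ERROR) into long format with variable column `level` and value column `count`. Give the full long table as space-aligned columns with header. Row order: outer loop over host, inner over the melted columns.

host  level  count
GT8   FATAL  428  
GT8   DEBUG  331  
GT8   INFO   162  
GT8   ERROR  145  
HL1   FATAL  554  
HL1   DEBUG  196  
HL1   INFO   970  
HL1   ERROR  351  
TC8   FATAL  848  
TC8   DEBUG  343  
TC8   INFO   615  
TC8   ERROR  794  

Each (host, column) pair becomes one row: 3 × 4 = 12 rows.
For example, (GT8, FATAL) → count=428.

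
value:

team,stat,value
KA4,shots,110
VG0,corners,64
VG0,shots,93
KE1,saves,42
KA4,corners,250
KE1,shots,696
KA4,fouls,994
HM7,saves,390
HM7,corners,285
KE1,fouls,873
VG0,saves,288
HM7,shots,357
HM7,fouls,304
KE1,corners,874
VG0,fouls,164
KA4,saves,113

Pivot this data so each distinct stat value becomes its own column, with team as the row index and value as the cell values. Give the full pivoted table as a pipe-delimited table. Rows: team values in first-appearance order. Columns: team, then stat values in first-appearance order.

| team | shots | corners | saves | fouls |
| KA4 | 110 | 250 | 113 | 994 |
| VG0 | 93 | 64 | 288 | 164 |
| KE1 | 696 | 874 | 42 | 873 |
| HM7 | 357 | 285 | 390 | 304 |

Columns: team plus the 4 distinct stat values (shots, corners, saves, fouls).
For example, row KA4 column shots takes value=110 from the long row (KA4, shots).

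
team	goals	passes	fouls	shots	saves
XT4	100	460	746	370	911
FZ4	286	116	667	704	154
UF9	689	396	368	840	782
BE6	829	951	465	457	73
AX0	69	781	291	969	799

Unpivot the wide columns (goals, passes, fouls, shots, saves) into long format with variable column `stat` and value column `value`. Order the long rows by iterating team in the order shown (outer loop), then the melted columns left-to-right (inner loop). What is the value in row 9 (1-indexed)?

704

25 rows total (5 × 5). Row 9: index ⌊(9-1)/5⌋ = 1 into team → FZ4; (9-1) mod 5 = 3 into the melted columns → shots.
So row 9 is (FZ4, shots, 704); value = 704.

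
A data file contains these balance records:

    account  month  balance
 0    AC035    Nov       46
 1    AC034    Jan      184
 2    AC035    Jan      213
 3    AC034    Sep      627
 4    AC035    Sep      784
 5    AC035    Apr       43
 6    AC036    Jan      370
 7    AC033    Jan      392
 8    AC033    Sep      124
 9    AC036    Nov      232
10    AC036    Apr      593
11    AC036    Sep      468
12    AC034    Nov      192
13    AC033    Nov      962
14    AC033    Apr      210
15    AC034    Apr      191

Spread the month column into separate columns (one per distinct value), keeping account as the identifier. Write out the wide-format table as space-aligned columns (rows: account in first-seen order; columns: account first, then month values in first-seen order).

account  Nov  Jan  Sep  Apr
AC035    46   213  784  43 
AC034    192  184  627  191
AC036    232  370  468  593
AC033    962  392  124  210

Columns: account plus the 4 distinct month values (Nov, Jan, Sep, Apr).
For example, row AC035 column Nov takes balance=46 from the long row (AC035, Nov).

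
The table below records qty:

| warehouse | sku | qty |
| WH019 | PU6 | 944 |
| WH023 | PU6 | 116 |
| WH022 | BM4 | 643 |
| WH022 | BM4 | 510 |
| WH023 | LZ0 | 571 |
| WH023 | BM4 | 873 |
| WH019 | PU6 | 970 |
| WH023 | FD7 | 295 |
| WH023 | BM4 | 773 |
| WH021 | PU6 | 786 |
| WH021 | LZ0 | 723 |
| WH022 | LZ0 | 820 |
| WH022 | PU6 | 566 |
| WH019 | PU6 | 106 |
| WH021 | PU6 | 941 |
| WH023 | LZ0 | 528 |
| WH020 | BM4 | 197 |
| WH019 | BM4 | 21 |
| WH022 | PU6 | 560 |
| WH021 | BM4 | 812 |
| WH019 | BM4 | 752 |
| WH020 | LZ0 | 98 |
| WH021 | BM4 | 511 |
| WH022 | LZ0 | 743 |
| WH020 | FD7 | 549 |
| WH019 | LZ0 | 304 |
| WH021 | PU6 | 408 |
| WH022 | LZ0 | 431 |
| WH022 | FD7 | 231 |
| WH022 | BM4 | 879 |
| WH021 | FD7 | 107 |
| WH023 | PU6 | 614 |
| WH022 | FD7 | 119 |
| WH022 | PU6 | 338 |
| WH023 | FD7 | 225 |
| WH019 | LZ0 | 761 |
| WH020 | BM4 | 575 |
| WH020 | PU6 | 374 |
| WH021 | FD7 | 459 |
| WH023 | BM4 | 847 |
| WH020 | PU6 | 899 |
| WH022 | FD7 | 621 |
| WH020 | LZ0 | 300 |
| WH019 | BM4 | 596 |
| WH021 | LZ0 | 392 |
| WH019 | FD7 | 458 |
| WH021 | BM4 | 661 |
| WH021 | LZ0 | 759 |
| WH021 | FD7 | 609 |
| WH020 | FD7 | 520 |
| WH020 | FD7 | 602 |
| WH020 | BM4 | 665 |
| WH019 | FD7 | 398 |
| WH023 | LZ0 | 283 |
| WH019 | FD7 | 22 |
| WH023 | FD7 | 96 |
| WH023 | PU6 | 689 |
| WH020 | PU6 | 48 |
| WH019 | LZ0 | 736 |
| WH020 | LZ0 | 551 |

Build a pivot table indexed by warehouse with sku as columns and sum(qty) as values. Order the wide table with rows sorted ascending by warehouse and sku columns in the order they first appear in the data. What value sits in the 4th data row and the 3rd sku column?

1994

With rows sorted ascending by warehouse, row 4 is warehouse=WH022. sku columns in first-appearance order: PU6, BM4, LZ0, FD7; column 3 is LZ0.
Long rows with warehouse=WH022, sku=LZ0: 820 + 743 + 431 = 1994.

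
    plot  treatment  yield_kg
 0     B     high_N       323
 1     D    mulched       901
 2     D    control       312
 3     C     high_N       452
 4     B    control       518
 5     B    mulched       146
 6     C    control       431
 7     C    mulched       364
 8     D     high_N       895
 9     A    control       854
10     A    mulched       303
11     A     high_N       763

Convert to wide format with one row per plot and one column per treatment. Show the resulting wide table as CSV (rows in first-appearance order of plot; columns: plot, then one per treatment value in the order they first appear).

Columns: plot plus the 3 distinct treatment values (high_N, mulched, control).
For example, row B column high_N takes yield_kg=323 from the long row (B, high_N).

plot,high_N,mulched,control
B,323,146,518
D,895,901,312
C,452,364,431
A,763,303,854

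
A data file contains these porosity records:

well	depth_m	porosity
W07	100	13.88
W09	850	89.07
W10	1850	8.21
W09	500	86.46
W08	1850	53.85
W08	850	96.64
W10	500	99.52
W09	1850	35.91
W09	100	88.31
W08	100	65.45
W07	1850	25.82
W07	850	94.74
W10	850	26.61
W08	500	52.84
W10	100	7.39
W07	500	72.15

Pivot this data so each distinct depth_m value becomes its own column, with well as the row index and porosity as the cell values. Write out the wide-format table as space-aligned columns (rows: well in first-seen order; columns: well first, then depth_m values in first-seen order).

Columns: well plus the 4 distinct depth_m values (100, 850, 1850, 500).
For example, row W07 column 100 takes porosity=13.88 from the long row (W07, 100).

well  100    850    1850   500  
W07   13.88  94.74  25.82  72.15
W09   88.31  89.07  35.91  86.46
W10   7.39   26.61  8.21   99.52
W08   65.45  96.64  53.85  52.84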